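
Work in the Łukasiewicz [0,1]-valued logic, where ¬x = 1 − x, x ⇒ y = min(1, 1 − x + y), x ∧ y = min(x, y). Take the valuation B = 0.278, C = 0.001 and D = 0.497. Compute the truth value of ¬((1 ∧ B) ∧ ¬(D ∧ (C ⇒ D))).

1 ∧ B = min(1.000, 0.278) = 0.278
C ⇒ D = min(1, 1 − 0.001 + 0.497) = min(1, 1.496) = 1.000
D ∧ (C ⇒ D) = min(0.497, 1.000) = 0.497
¬(D ∧ (C ⇒ D)) = 1 − 0.497 = 0.503
(1 ∧ B) ∧ ¬(D ∧ (C ⇒ D)) = min(0.278, 0.503) = 0.278
¬((1 ∧ B) ∧ ¬(D ∧ (C ⇒ D))) = 1 − 0.278 = 0.722

0.722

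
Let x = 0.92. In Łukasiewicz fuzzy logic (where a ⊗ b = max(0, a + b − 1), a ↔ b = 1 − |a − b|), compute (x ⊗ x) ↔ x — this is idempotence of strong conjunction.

0.92

x ⊗ x = max(0, 0.92 + 0.92 − 1) = max(0, 0.84) = 0.84
(x ⊗ x) ↔ x = 1 − |0.84 − 0.92| = 1 − 0.08 = 0.92
(The value 0.92 < 1 shows this instance is not satisfied; fails in Ł∞ since a ⊗ a = max(0, 2a−1) ≠ a in general.)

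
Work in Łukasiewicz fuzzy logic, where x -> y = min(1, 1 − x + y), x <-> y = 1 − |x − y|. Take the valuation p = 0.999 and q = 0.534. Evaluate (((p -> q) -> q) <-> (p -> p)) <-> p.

p -> q = min(1, 1 − 0.999 + 0.534) = min(1, 0.535) = 0.535
(p -> q) -> q = min(1, 1 − 0.535 + 0.534) = min(1, 0.999) = 0.999
p -> p = min(1, 1 − 0.999 + 0.999) = min(1, 1.000) = 1.000
((p -> q) -> q) <-> (p -> p) = 1 − |0.999 − 1.000| = 1 − 0.001 = 0.999
(((p -> q) -> q) <-> (p -> p)) <-> p = 1 − |0.999 − 0.999| = 1 − 0.000 = 1.000

1.000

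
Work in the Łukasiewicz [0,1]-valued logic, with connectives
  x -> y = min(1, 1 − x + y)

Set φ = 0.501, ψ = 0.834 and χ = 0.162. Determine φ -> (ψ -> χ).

ψ -> χ = min(1, 1 − 0.834 + 0.162) = min(1, 0.328) = 0.328
φ -> (ψ -> χ) = min(1, 1 − 0.501 + 0.328) = min(1, 0.827) = 0.827

0.827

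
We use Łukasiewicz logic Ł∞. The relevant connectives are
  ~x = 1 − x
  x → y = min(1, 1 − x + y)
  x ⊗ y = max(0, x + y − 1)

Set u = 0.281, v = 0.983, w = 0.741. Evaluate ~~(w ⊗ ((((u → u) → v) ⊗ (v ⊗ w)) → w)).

0.741

u → u = min(1, 1 − 0.281 + 0.281) = min(1, 1.000) = 1.000
(u → u) → v = min(1, 1 − 1.000 + 0.983) = min(1, 0.983) = 0.983
v ⊗ w = max(0, 0.983 + 0.741 − 1) = max(0, 0.724) = 0.724
((u → u) → v) ⊗ (v ⊗ w) = max(0, 0.983 + 0.724 − 1) = max(0, 0.707) = 0.707
(((u → u) → v) ⊗ (v ⊗ w)) → w = min(1, 1 − 0.707 + 0.741) = min(1, 1.034) = 1.000
w ⊗ ((((u → u) → v) ⊗ (v ⊗ w)) → w) = max(0, 0.741 + 1.000 − 1) = max(0, 0.741) = 0.741
~(w ⊗ ((((u → u) → v) ⊗ (v ⊗ w)) → w)) = 1 − 0.741 = 0.259
~~(w ⊗ ((((u → u) → v) ⊗ (v ⊗ w)) → w)) = 1 − 0.259 = 0.741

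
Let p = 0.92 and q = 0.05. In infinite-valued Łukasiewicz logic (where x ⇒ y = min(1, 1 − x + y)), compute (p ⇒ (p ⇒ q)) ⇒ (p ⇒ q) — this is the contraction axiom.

p ⇒ q = min(1, 1 − 0.92 + 0.05) = min(1, 0.13) = 0.13
p ⇒ (p ⇒ q) = min(1, 1 − 0.92 + 0.13) = min(1, 0.21) = 0.21
(p ⇒ (p ⇒ q)) ⇒ (p ⇒ q) = min(1, 1 − 0.21 + 0.13) = min(1, 0.92) = 0.92
(The value 0.92 < 1 shows this instance is not satisfied; fails in Ł∞ (the t-norm is not idempotent).)

0.92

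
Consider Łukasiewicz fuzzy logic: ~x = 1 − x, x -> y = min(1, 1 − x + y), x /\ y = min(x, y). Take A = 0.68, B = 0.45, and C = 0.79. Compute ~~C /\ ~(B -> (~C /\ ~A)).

0.24

~C = 1 − 0.79 = 0.21
~~C = 1 − 0.21 = 0.79
~A = 1 − 0.68 = 0.32
~C /\ ~A = min(0.21, 0.32) = 0.21
B -> (~C /\ ~A) = min(1, 1 − 0.45 + 0.21) = min(1, 0.76) = 0.76
~(B -> (~C /\ ~A)) = 1 − 0.76 = 0.24
~~C /\ ~(B -> (~C /\ ~A)) = min(0.79, 0.24) = 0.24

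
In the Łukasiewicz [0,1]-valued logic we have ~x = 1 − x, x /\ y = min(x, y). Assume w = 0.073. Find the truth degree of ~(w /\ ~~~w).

0.927

~w = 1 − 0.073 = 0.927
~~w = 1 − 0.927 = 0.073
~~~w = 1 − 0.073 = 0.927
w /\ ~~~w = min(0.073, 0.927) = 0.073
~(w /\ ~~~w) = 1 − 0.073 = 0.927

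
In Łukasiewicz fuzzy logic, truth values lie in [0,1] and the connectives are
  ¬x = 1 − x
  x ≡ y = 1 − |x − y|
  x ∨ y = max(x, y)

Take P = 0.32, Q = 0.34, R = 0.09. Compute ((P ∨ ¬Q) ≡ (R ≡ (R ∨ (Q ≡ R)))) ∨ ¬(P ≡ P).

¬Q = 1 − 0.34 = 0.66
P ∨ ¬Q = max(0.32, 0.66) = 0.66
Q ≡ R = 1 − |0.34 − 0.09| = 1 − 0.25 = 0.75
R ∨ (Q ≡ R) = max(0.09, 0.75) = 0.75
R ≡ (R ∨ (Q ≡ R)) = 1 − |0.09 − 0.75| = 1 − 0.66 = 0.34
(P ∨ ¬Q) ≡ (R ≡ (R ∨ (Q ≡ R))) = 1 − |0.66 − 0.34| = 1 − 0.32 = 0.68
P ≡ P = 1 − |0.32 − 0.32| = 1 − 0.00 = 1.00
¬(P ≡ P) = 1 − 1.00 = 0.00
((P ∨ ¬Q) ≡ (R ≡ (R ∨ (Q ≡ R)))) ∨ ¬(P ≡ P) = max(0.68, 0.00) = 0.68

0.68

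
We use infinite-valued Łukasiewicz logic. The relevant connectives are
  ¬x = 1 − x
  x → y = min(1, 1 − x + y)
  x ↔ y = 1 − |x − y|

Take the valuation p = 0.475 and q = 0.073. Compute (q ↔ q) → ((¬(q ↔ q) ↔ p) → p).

q ↔ q = 1 − |0.073 − 0.073| = 1 − 0.000 = 1.000
¬(q ↔ q) = 1 − 1.000 = 0.000
¬(q ↔ q) ↔ p = 1 − |0.000 − 0.475| = 1 − 0.475 = 0.525
(¬(q ↔ q) ↔ p) → p = min(1, 1 − 0.525 + 0.475) = min(1, 0.950) = 0.950
(q ↔ q) → ((¬(q ↔ q) ↔ p) → p) = min(1, 1 − 1.000 + 0.950) = min(1, 0.950) = 0.950

0.950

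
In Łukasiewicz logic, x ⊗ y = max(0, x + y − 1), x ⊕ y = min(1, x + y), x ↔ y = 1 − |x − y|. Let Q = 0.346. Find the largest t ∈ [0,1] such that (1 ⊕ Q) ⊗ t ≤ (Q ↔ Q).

1.000

1 ⊕ Q = min(1, 1.000 + 0.346) = min(1, 1.346) = 1.000
So the left factor is 1 ⊕ Q = 1.000.
Q ↔ Q = 1 − |0.346 − 0.346| = 1 − 0.000 = 1.000
So the right-hand bound is Q ↔ Q = 1.000.
The residuum of the Łukasiewicz t-norm gives the supremum: min(1, 1 − 1.000 + 1.000).
1 − 1.000 + 1.000 = 1.000, so t = min(1, 1.000) = 1.000.
Check: 1.000 ⊗ 1.000 = max(0, 1.000) = 1.000 ≤ 1.000.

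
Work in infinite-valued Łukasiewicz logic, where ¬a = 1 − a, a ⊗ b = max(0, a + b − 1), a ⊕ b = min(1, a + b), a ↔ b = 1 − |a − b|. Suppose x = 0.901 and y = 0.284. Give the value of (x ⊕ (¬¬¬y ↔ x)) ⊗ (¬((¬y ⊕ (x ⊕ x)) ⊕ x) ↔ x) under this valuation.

0.099

¬y = 1 − 0.284 = 0.716
¬¬y = 1 − 0.716 = 0.284
¬¬¬y = 1 − 0.284 = 0.716
¬¬¬y ↔ x = 1 − |0.716 − 0.901| = 1 − 0.185 = 0.815
x ⊕ (¬¬¬y ↔ x) = min(1, 0.901 + 0.815) = min(1, 1.716) = 1.000
x ⊕ x = min(1, 0.901 + 0.901) = min(1, 1.802) = 1.000
¬y ⊕ (x ⊕ x) = min(1, 0.716 + 1.000) = min(1, 1.716) = 1.000
(¬y ⊕ (x ⊕ x)) ⊕ x = min(1, 1.000 + 0.901) = min(1, 1.901) = 1.000
¬((¬y ⊕ (x ⊕ x)) ⊕ x) = 1 − 1.000 = 0.000
¬((¬y ⊕ (x ⊕ x)) ⊕ x) ↔ x = 1 − |0.000 − 0.901| = 1 − 0.901 = 0.099
(x ⊕ (¬¬¬y ↔ x)) ⊗ (¬((¬y ⊕ (x ⊕ x)) ⊕ x) ↔ x) = max(0, 1.000 + 0.099 − 1) = max(0, 0.099) = 0.099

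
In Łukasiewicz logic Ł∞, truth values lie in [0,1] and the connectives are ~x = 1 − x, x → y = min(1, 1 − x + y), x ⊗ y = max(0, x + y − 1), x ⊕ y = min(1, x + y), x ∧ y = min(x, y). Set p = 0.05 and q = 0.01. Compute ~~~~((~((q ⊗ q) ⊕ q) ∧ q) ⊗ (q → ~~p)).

q ⊗ q = max(0, 0.01 + 0.01 − 1) = max(0, -0.98) = 0.00
(q ⊗ q) ⊕ q = min(1, 0.00 + 0.01) = min(1, 0.01) = 0.01
~((q ⊗ q) ⊕ q) = 1 − 0.01 = 0.99
~((q ⊗ q) ⊕ q) ∧ q = min(0.99, 0.01) = 0.01
~p = 1 − 0.05 = 0.95
~~p = 1 − 0.95 = 0.05
q → ~~p = min(1, 1 − 0.01 + 0.05) = min(1, 1.04) = 1.00
(~((q ⊗ q) ⊕ q) ∧ q) ⊗ (q → ~~p) = max(0, 0.01 + 1.00 − 1) = max(0, 0.01) = 0.01
~((~((q ⊗ q) ⊕ q) ∧ q) ⊗ (q → ~~p)) = 1 − 0.01 = 0.99
~~((~((q ⊗ q) ⊕ q) ∧ q) ⊗ (q → ~~p)) = 1 − 0.99 = 0.01
~~~((~((q ⊗ q) ⊕ q) ∧ q) ⊗ (q → ~~p)) = 1 − 0.01 = 0.99
~~~~((~((q ⊗ q) ⊕ q) ∧ q) ⊗ (q → ~~p)) = 1 − 0.99 = 0.01

0.01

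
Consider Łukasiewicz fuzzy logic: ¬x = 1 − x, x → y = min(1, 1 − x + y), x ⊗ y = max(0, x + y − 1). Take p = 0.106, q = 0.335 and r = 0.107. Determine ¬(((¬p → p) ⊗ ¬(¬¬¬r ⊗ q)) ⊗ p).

¬p = 1 − 0.106 = 0.894
¬p → p = min(1, 1 − 0.894 + 0.106) = min(1, 0.212) = 0.212
¬r = 1 − 0.107 = 0.893
¬¬r = 1 − 0.893 = 0.107
¬¬¬r = 1 − 0.107 = 0.893
¬¬¬r ⊗ q = max(0, 0.893 + 0.335 − 1) = max(0, 0.228) = 0.228
¬(¬¬¬r ⊗ q) = 1 − 0.228 = 0.772
(¬p → p) ⊗ ¬(¬¬¬r ⊗ q) = max(0, 0.212 + 0.772 − 1) = max(0, -0.016) = 0.000
((¬p → p) ⊗ ¬(¬¬¬r ⊗ q)) ⊗ p = max(0, 0.000 + 0.106 − 1) = max(0, -0.894) = 0.000
¬(((¬p → p) ⊗ ¬(¬¬¬r ⊗ q)) ⊗ p) = 1 − 0.000 = 1.000

1.000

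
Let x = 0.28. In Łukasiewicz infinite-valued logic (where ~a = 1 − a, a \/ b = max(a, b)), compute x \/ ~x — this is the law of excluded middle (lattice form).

0.72

~x = 1 − 0.28 = 0.72
x \/ ~x = max(0.28, 0.72) = 0.72
(The value 0.72 < 1 shows this instance is not satisfied; not a Ł∞-tautology — its value is max(a, 1−a).)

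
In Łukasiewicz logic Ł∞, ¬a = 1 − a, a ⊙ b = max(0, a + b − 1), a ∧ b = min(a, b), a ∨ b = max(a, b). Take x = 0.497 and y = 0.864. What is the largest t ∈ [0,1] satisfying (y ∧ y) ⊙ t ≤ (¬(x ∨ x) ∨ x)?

y ∧ y = min(0.864, 0.864) = 0.864
So the left factor is y ∧ y = 0.864.
x ∨ x = max(0.497, 0.497) = 0.497
¬(x ∨ x) = 1 − 0.497 = 0.503
¬(x ∨ x) ∨ x = max(0.503, 0.497) = 0.503
So the right-hand bound is ¬(x ∨ x) ∨ x = 0.503.
The residuum of the Łukasiewicz t-norm gives the supremum: min(1, 1 − 0.864 + 0.503).
1 − 0.864 + 0.503 = 0.639, so t = min(1, 0.639) = 0.639.
Check: 0.864 ⊙ 0.639 = max(0, 0.503) = 0.503 ≤ 0.503.

0.639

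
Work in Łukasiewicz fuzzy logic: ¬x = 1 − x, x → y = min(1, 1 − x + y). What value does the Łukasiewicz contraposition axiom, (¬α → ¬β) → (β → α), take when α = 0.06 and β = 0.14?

¬α = 1 − 0.06 = 0.94
¬β = 1 − 0.14 = 0.86
¬α → ¬β = min(1, 1 − 0.94 + 0.86) = min(1, 0.92) = 0.92
β → α = min(1, 1 − 0.14 + 0.06) = min(1, 0.92) = 0.92
(¬α → ¬β) → (β → α) = min(1, 1 − 0.92 + 0.92) = min(1, 1.00) = 1.00
(As expected: an axiom of Ł∞, always 1.)

1.00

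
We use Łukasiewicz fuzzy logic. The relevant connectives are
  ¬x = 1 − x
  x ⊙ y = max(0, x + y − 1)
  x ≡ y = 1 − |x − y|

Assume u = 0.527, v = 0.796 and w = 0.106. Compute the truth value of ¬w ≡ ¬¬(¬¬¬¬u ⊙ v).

¬w = 1 − 0.106 = 0.894
¬u = 1 − 0.527 = 0.473
¬¬u = 1 − 0.473 = 0.527
¬¬¬u = 1 − 0.527 = 0.473
¬¬¬¬u = 1 − 0.473 = 0.527
¬¬¬¬u ⊙ v = max(0, 0.527 + 0.796 − 1) = max(0, 0.323) = 0.323
¬(¬¬¬¬u ⊙ v) = 1 − 0.323 = 0.677
¬¬(¬¬¬¬u ⊙ v) = 1 − 0.677 = 0.323
¬w ≡ ¬¬(¬¬¬¬u ⊙ v) = 1 − |0.894 − 0.323| = 1 − 0.571 = 0.429

0.429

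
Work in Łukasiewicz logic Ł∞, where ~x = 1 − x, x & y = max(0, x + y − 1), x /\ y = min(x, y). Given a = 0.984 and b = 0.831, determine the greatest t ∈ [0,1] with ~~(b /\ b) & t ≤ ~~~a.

0.185

b /\ b = min(0.831, 0.831) = 0.831
~(b /\ b) = 1 − 0.831 = 0.169
~~(b /\ b) = 1 − 0.169 = 0.831
So the left factor is ~~(b /\ b) = 0.831.
~a = 1 − 0.984 = 0.016
~~a = 1 − 0.016 = 0.984
~~~a = 1 − 0.984 = 0.016
So the right-hand bound is ~~~a = 0.016.
The residuum of the Łukasiewicz t-norm gives the supremum: min(1, 1 − 0.831 + 0.016).
1 − 0.831 + 0.016 = 0.185, so t = min(1, 0.185) = 0.185.
Check: 0.831 & 0.185 = max(0, 0.016) = 0.016 ≤ 0.016.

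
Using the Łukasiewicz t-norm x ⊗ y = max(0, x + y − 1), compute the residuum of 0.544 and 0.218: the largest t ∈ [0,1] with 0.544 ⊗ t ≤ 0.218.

The residuum of the Łukasiewicz t-norm gives the supremum: min(1, 1 − 0.544 + 0.218).
1 − 0.544 + 0.218 = 0.674, so t = min(1, 0.674) = 0.674.
Check: 0.544 ⊗ 0.674 = max(0, 0.218) = 0.218 ≤ 0.218.

0.674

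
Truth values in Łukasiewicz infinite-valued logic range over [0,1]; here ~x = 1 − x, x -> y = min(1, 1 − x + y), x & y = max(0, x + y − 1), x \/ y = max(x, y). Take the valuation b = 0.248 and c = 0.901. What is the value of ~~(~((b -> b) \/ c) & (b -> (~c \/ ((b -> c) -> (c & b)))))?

0.000

b -> b = min(1, 1 − 0.248 + 0.248) = min(1, 1.000) = 1.000
(b -> b) \/ c = max(1.000, 0.901) = 1.000
~((b -> b) \/ c) = 1 − 1.000 = 0.000
~c = 1 − 0.901 = 0.099
b -> c = min(1, 1 − 0.248 + 0.901) = min(1, 1.653) = 1.000
c & b = max(0, 0.901 + 0.248 − 1) = max(0, 0.149) = 0.149
(b -> c) -> (c & b) = min(1, 1 − 1.000 + 0.149) = min(1, 0.149) = 0.149
~c \/ ((b -> c) -> (c & b)) = max(0.099, 0.149) = 0.149
b -> (~c \/ ((b -> c) -> (c & b))) = min(1, 1 − 0.248 + 0.149) = min(1, 0.901) = 0.901
~((b -> b) \/ c) & (b -> (~c \/ ((b -> c) -> (c & b)))) = max(0, 0.000 + 0.901 − 1) = max(0, -0.099) = 0.000
~(~((b -> b) \/ c) & (b -> (~c \/ ((b -> c) -> (c & b))))) = 1 − 0.000 = 1.000
~~(~((b -> b) \/ c) & (b -> (~c \/ ((b -> c) -> (c & b))))) = 1 − 1.000 = 0.000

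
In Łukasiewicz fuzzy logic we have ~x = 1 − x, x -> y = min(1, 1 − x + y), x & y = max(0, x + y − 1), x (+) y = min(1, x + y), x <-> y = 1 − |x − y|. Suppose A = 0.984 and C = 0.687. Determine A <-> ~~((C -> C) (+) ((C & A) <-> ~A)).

0.984

C -> C = min(1, 1 − 0.687 + 0.687) = min(1, 1.000) = 1.000
C & A = max(0, 0.687 + 0.984 − 1) = max(0, 0.671) = 0.671
~A = 1 − 0.984 = 0.016
(C & A) <-> ~A = 1 − |0.671 − 0.016| = 1 − 0.655 = 0.345
(C -> C) (+) ((C & A) <-> ~A) = min(1, 1.000 + 0.345) = min(1, 1.345) = 1.000
~((C -> C) (+) ((C & A) <-> ~A)) = 1 − 1.000 = 0.000
~~((C -> C) (+) ((C & A) <-> ~A)) = 1 − 0.000 = 1.000
A <-> ~~((C -> C) (+) ((C & A) <-> ~A)) = 1 − |0.984 − 1.000| = 1 − 0.016 = 0.984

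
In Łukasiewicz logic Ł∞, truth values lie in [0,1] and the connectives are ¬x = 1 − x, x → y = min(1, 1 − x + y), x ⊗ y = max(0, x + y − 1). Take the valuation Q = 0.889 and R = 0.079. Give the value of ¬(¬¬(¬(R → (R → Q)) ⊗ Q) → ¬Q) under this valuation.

R → Q = min(1, 1 − 0.079 + 0.889) = min(1, 1.810) = 1.000
R → (R → Q) = min(1, 1 − 0.079 + 1.000) = min(1, 1.921) = 1.000
¬(R → (R → Q)) = 1 − 1.000 = 0.000
¬(R → (R → Q)) ⊗ Q = max(0, 0.000 + 0.889 − 1) = max(0, -0.111) = 0.000
¬(¬(R → (R → Q)) ⊗ Q) = 1 − 0.000 = 1.000
¬¬(¬(R → (R → Q)) ⊗ Q) = 1 − 1.000 = 0.000
¬Q = 1 − 0.889 = 0.111
¬¬(¬(R → (R → Q)) ⊗ Q) → ¬Q = min(1, 1 − 0.000 + 0.111) = min(1, 1.111) = 1.000
¬(¬¬(¬(R → (R → Q)) ⊗ Q) → ¬Q) = 1 − 1.000 = 0.000

0.000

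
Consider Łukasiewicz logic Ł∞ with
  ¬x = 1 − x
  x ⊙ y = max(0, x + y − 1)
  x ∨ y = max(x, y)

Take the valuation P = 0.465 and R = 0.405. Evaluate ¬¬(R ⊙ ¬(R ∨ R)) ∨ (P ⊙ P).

0.000

R ∨ R = max(0.405, 0.405) = 0.405
¬(R ∨ R) = 1 − 0.405 = 0.595
R ⊙ ¬(R ∨ R) = max(0, 0.405 + 0.595 − 1) = max(0, 0.000) = 0.000
¬(R ⊙ ¬(R ∨ R)) = 1 − 0.000 = 1.000
¬¬(R ⊙ ¬(R ∨ R)) = 1 − 1.000 = 0.000
P ⊙ P = max(0, 0.465 + 0.465 − 1) = max(0, -0.070) = 0.000
¬¬(R ⊙ ¬(R ∨ R)) ∨ (P ⊙ P) = max(0.000, 0.000) = 0.000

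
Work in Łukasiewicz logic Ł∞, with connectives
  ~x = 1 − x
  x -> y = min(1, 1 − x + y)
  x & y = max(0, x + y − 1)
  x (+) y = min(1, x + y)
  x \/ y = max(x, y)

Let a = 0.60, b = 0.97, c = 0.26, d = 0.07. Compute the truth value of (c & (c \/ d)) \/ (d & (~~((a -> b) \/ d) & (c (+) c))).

c \/ d = max(0.26, 0.07) = 0.26
c & (c \/ d) = max(0, 0.26 + 0.26 − 1) = max(0, -0.48) = 0.00
a -> b = min(1, 1 − 0.60 + 0.97) = min(1, 1.37) = 1.00
(a -> b) \/ d = max(1.00, 0.07) = 1.00
~((a -> b) \/ d) = 1 − 1.00 = 0.00
~~((a -> b) \/ d) = 1 − 0.00 = 1.00
c (+) c = min(1, 0.26 + 0.26) = min(1, 0.52) = 0.52
~~((a -> b) \/ d) & (c (+) c) = max(0, 1.00 + 0.52 − 1) = max(0, 0.52) = 0.52
d & (~~((a -> b) \/ d) & (c (+) c)) = max(0, 0.07 + 0.52 − 1) = max(0, -0.41) = 0.00
(c & (c \/ d)) \/ (d & (~~((a -> b) \/ d) & (c (+) c))) = max(0.00, 0.00) = 0.00

0.00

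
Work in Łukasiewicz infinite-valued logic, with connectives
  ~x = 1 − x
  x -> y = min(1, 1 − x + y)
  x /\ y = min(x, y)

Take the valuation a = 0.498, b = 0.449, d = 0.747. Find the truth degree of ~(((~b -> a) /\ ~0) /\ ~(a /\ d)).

~b = 1 − 0.449 = 0.551
~b -> a = min(1, 1 − 0.551 + 0.498) = min(1, 0.947) = 0.947
~0 = 1 − 0.000 = 1.000
(~b -> a) /\ ~0 = min(0.947, 1.000) = 0.947
a /\ d = min(0.498, 0.747) = 0.498
~(a /\ d) = 1 − 0.498 = 0.502
((~b -> a) /\ ~0) /\ ~(a /\ d) = min(0.947, 0.502) = 0.502
~(((~b -> a) /\ ~0) /\ ~(a /\ d)) = 1 − 0.502 = 0.498

0.498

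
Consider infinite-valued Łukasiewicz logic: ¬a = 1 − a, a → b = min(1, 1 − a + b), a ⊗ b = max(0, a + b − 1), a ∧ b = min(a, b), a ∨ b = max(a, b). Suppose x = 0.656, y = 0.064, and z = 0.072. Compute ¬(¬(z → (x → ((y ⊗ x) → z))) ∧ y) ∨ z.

1.000

y ⊗ x = max(0, 0.064 + 0.656 − 1) = max(0, -0.280) = 0.000
(y ⊗ x) → z = min(1, 1 − 0.000 + 0.072) = min(1, 1.072) = 1.000
x → ((y ⊗ x) → z) = min(1, 1 − 0.656 + 1.000) = min(1, 1.344) = 1.000
z → (x → ((y ⊗ x) → z)) = min(1, 1 − 0.072 + 1.000) = min(1, 1.928) = 1.000
¬(z → (x → ((y ⊗ x) → z))) = 1 − 1.000 = 0.000
¬(z → (x → ((y ⊗ x) → z))) ∧ y = min(0.000, 0.064) = 0.000
¬(¬(z → (x → ((y ⊗ x) → z))) ∧ y) = 1 − 0.000 = 1.000
¬(¬(z → (x → ((y ⊗ x) → z))) ∧ y) ∨ z = max(1.000, 0.072) = 1.000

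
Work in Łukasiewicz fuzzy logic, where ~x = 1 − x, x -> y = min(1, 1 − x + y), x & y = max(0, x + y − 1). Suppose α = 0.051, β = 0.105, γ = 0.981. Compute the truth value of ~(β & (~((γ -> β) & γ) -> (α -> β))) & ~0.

0.895

γ -> β = min(1, 1 − 0.981 + 0.105) = min(1, 0.124) = 0.124
(γ -> β) & γ = max(0, 0.124 + 0.981 − 1) = max(0, 0.105) = 0.105
~((γ -> β) & γ) = 1 − 0.105 = 0.895
α -> β = min(1, 1 − 0.051 + 0.105) = min(1, 1.054) = 1.000
~((γ -> β) & γ) -> (α -> β) = min(1, 1 − 0.895 + 1.000) = min(1, 1.105) = 1.000
β & (~((γ -> β) & γ) -> (α -> β)) = max(0, 0.105 + 1.000 − 1) = max(0, 0.105) = 0.105
~(β & (~((γ -> β) & γ) -> (α -> β))) = 1 − 0.105 = 0.895
~0 = 1 − 0.000 = 1.000
~(β & (~((γ -> β) & γ) -> (α -> β))) & ~0 = max(0, 0.895 + 1.000 − 1) = max(0, 0.895) = 0.895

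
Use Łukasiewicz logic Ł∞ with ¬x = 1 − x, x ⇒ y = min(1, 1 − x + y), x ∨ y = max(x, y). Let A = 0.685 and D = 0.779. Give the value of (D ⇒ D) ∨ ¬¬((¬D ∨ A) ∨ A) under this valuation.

1.000

D ⇒ D = min(1, 1 − 0.779 + 0.779) = min(1, 1.000) = 1.000
¬D = 1 − 0.779 = 0.221
¬D ∨ A = max(0.221, 0.685) = 0.685
(¬D ∨ A) ∨ A = max(0.685, 0.685) = 0.685
¬((¬D ∨ A) ∨ A) = 1 − 0.685 = 0.315
¬¬((¬D ∨ A) ∨ A) = 1 − 0.315 = 0.685
(D ⇒ D) ∨ ¬¬((¬D ∨ A) ∨ A) = max(1.000, 0.685) = 1.000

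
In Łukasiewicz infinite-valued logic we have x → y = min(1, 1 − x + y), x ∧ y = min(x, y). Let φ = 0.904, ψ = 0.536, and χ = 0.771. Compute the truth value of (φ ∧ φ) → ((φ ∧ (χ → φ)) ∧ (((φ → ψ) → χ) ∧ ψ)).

φ ∧ φ = min(0.904, 0.904) = 0.904
χ → φ = min(1, 1 − 0.771 + 0.904) = min(1, 1.133) = 1.000
φ ∧ (χ → φ) = min(0.904, 1.000) = 0.904
φ → ψ = min(1, 1 − 0.904 + 0.536) = min(1, 0.632) = 0.632
(φ → ψ) → χ = min(1, 1 − 0.632 + 0.771) = min(1, 1.139) = 1.000
((φ → ψ) → χ) ∧ ψ = min(1.000, 0.536) = 0.536
(φ ∧ (χ → φ)) ∧ (((φ → ψ) → χ) ∧ ψ) = min(0.904, 0.536) = 0.536
(φ ∧ φ) → ((φ ∧ (χ → φ)) ∧ (((φ → ψ) → χ) ∧ ψ)) = min(1, 1 − 0.904 + 0.536) = min(1, 0.632) = 0.632

0.632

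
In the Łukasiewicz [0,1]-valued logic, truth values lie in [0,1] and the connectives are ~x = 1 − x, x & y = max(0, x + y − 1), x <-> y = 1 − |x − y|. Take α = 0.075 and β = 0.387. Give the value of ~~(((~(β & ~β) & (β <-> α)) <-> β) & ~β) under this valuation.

~β = 1 − 0.387 = 0.613
β & ~β = max(0, 0.387 + 0.613 − 1) = max(0, 0.000) = 0.000
~(β & ~β) = 1 − 0.000 = 1.000
β <-> α = 1 − |0.387 − 0.075| = 1 − 0.312 = 0.688
~(β & ~β) & (β <-> α) = max(0, 1.000 + 0.688 − 1) = max(0, 0.688) = 0.688
(~(β & ~β) & (β <-> α)) <-> β = 1 − |0.688 − 0.387| = 1 − 0.301 = 0.699
((~(β & ~β) & (β <-> α)) <-> β) & ~β = max(0, 0.699 + 0.613 − 1) = max(0, 0.312) = 0.312
~(((~(β & ~β) & (β <-> α)) <-> β) & ~β) = 1 − 0.312 = 0.688
~~(((~(β & ~β) & (β <-> α)) <-> β) & ~β) = 1 − 0.688 = 0.312

0.312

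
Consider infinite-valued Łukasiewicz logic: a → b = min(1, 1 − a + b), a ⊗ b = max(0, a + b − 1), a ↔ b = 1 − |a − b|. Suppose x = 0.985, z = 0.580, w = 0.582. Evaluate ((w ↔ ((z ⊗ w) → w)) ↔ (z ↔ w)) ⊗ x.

0.569

z ⊗ w = max(0, 0.580 + 0.582 − 1) = max(0, 0.162) = 0.162
(z ⊗ w) → w = min(1, 1 − 0.162 + 0.582) = min(1, 1.420) = 1.000
w ↔ ((z ⊗ w) → w) = 1 − |0.582 − 1.000| = 1 − 0.418 = 0.582
z ↔ w = 1 − |0.580 − 0.582| = 1 − 0.002 = 0.998
(w ↔ ((z ⊗ w) → w)) ↔ (z ↔ w) = 1 − |0.582 − 0.998| = 1 − 0.416 = 0.584
((w ↔ ((z ⊗ w) → w)) ↔ (z ↔ w)) ⊗ x = max(0, 0.584 + 0.985 − 1) = max(0, 0.569) = 0.569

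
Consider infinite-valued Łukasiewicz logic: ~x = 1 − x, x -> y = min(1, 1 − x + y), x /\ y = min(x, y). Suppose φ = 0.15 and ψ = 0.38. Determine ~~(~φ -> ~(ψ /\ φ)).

1.00

~φ = 1 − 0.15 = 0.85
ψ /\ φ = min(0.38, 0.15) = 0.15
~(ψ /\ φ) = 1 − 0.15 = 0.85
~φ -> ~(ψ /\ φ) = min(1, 1 − 0.85 + 0.85) = min(1, 1.00) = 1.00
~(~φ -> ~(ψ /\ φ)) = 1 − 1.00 = 0.00
~~(~φ -> ~(ψ /\ φ)) = 1 − 0.00 = 1.00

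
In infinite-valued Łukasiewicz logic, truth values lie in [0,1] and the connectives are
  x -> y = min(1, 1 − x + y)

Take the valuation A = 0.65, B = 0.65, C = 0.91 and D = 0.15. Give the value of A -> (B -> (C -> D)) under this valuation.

0.94

C -> D = min(1, 1 − 0.91 + 0.15) = min(1, 0.24) = 0.24
B -> (C -> D) = min(1, 1 − 0.65 + 0.24) = min(1, 0.59) = 0.59
A -> (B -> (C -> D)) = min(1, 1 − 0.65 + 0.59) = min(1, 0.94) = 0.94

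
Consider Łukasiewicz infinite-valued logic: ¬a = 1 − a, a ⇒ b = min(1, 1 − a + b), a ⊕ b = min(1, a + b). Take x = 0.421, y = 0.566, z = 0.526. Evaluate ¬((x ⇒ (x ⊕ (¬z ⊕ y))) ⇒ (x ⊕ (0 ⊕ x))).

0.158

¬z = 1 − 0.526 = 0.474
¬z ⊕ y = min(1, 0.474 + 0.566) = min(1, 1.040) = 1.000
x ⊕ (¬z ⊕ y) = min(1, 0.421 + 1.000) = min(1, 1.421) = 1.000
x ⇒ (x ⊕ (¬z ⊕ y)) = min(1, 1 − 0.421 + 1.000) = min(1, 1.579) = 1.000
0 ⊕ x = min(1, 0.000 + 0.421) = min(1, 0.421) = 0.421
x ⊕ (0 ⊕ x) = min(1, 0.421 + 0.421) = min(1, 0.842) = 0.842
(x ⇒ (x ⊕ (¬z ⊕ y))) ⇒ (x ⊕ (0 ⊕ x)) = min(1, 1 − 1.000 + 0.842) = min(1, 0.842) = 0.842
¬((x ⇒ (x ⊕ (¬z ⊕ y))) ⇒ (x ⊕ (0 ⊕ x))) = 1 − 0.842 = 0.158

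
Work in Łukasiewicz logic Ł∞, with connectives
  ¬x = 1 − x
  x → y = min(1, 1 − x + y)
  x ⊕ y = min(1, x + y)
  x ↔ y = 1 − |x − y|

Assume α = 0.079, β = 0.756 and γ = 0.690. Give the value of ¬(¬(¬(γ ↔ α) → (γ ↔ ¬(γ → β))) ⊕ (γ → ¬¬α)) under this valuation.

γ ↔ α = 1 − |0.690 − 0.079| = 1 − 0.611 = 0.389
¬(γ ↔ α) = 1 − 0.389 = 0.611
γ → β = min(1, 1 − 0.690 + 0.756) = min(1, 1.066) = 1.000
¬(γ → β) = 1 − 1.000 = 0.000
γ ↔ ¬(γ → β) = 1 − |0.690 − 0.000| = 1 − 0.690 = 0.310
¬(γ ↔ α) → (γ ↔ ¬(γ → β)) = min(1, 1 − 0.611 + 0.310) = min(1, 0.699) = 0.699
¬(¬(γ ↔ α) → (γ ↔ ¬(γ → β))) = 1 − 0.699 = 0.301
¬α = 1 − 0.079 = 0.921
¬¬α = 1 − 0.921 = 0.079
γ → ¬¬α = min(1, 1 − 0.690 + 0.079) = min(1, 0.389) = 0.389
¬(¬(γ ↔ α) → (γ ↔ ¬(γ → β))) ⊕ (γ → ¬¬α) = min(1, 0.301 + 0.389) = min(1, 0.690) = 0.690
¬(¬(¬(γ ↔ α) → (γ ↔ ¬(γ → β))) ⊕ (γ → ¬¬α)) = 1 − 0.690 = 0.310

0.310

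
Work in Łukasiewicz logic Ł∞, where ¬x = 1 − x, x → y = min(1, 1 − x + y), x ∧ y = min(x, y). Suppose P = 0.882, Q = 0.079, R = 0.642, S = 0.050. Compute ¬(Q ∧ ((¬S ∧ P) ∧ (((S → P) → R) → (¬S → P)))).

0.921

¬S = 1 − 0.050 = 0.950
¬S ∧ P = min(0.950, 0.882) = 0.882
S → P = min(1, 1 − 0.050 + 0.882) = min(1, 1.832) = 1.000
(S → P) → R = min(1, 1 − 1.000 + 0.642) = min(1, 0.642) = 0.642
¬S → P = min(1, 1 − 0.950 + 0.882) = min(1, 0.932) = 0.932
((S → P) → R) → (¬S → P) = min(1, 1 − 0.642 + 0.932) = min(1, 1.290) = 1.000
(¬S ∧ P) ∧ (((S → P) → R) → (¬S → P)) = min(0.882, 1.000) = 0.882
Q ∧ ((¬S ∧ P) ∧ (((S → P) → R) → (¬S → P))) = min(0.079, 0.882) = 0.079
¬(Q ∧ ((¬S ∧ P) ∧ (((S → P) → R) → (¬S → P)))) = 1 − 0.079 = 0.921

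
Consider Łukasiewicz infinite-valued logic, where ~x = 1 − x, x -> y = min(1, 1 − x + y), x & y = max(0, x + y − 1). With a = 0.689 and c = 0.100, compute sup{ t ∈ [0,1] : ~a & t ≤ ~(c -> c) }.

~a = 1 − 0.689 = 0.311
So the left factor is ~a = 0.311.
c -> c = min(1, 1 − 0.100 + 0.100) = min(1, 1.000) = 1.000
~(c -> c) = 1 − 1.000 = 0.000
So the right-hand bound is ~(c -> c) = 0.000.
The residuum of the Łukasiewicz t-norm gives the supremum: min(1, 1 − 0.311 + 0.000).
1 − 0.311 + 0.000 = 0.689, so t = min(1, 0.689) = 0.689.
Check: 0.311 & 0.689 = max(0, 0.000) = 0.000 ≤ 0.000.

0.689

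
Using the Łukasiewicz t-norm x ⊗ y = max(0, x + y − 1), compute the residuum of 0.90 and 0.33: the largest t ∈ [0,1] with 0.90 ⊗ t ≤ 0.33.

0.43

The residuum of the Łukasiewicz t-norm gives the supremum: min(1, 1 − 0.90 + 0.33).
1 − 0.90 + 0.33 = 0.43, so t = min(1, 0.43) = 0.43.
Check: 0.90 ⊗ 0.43 = max(0, 0.33) = 0.33 ≤ 0.33.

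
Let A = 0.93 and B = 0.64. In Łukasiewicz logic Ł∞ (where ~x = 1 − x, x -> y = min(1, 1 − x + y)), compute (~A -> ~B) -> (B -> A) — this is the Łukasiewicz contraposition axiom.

~A = 1 − 0.93 = 0.07
~B = 1 − 0.64 = 0.36
~A -> ~B = min(1, 1 − 0.07 + 0.36) = min(1, 1.29) = 1.00
B -> A = min(1, 1 − 0.64 + 0.93) = min(1, 1.29) = 1.00
(~A -> ~B) -> (B -> A) = min(1, 1 − 1.00 + 1.00) = min(1, 1.00) = 1.00
(As expected: an axiom of Ł∞, always 1.)

1.00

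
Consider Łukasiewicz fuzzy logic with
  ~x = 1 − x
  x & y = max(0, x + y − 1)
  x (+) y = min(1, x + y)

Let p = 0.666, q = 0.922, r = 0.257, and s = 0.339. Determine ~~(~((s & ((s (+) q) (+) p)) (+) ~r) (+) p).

s (+) q = min(1, 0.339 + 0.922) = min(1, 1.261) = 1.000
(s (+) q) (+) p = min(1, 1.000 + 0.666) = min(1, 1.666) = 1.000
s & ((s (+) q) (+) p) = max(0, 0.339 + 1.000 − 1) = max(0, 0.339) = 0.339
~r = 1 − 0.257 = 0.743
(s & ((s (+) q) (+) p)) (+) ~r = min(1, 0.339 + 0.743) = min(1, 1.082) = 1.000
~((s & ((s (+) q) (+) p)) (+) ~r) = 1 − 1.000 = 0.000
~((s & ((s (+) q) (+) p)) (+) ~r) (+) p = min(1, 0.000 + 0.666) = min(1, 0.666) = 0.666
~(~((s & ((s (+) q) (+) p)) (+) ~r) (+) p) = 1 − 0.666 = 0.334
~~(~((s & ((s (+) q) (+) p)) (+) ~r) (+) p) = 1 − 0.334 = 0.666

0.666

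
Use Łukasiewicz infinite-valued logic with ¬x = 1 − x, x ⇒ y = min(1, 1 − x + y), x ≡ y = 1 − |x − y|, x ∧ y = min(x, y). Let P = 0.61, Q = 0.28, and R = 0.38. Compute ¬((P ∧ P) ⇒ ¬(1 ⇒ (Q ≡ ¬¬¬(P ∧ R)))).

0.27

P ∧ P = min(0.61, 0.61) = 0.61
P ∧ R = min(0.61, 0.38) = 0.38
¬(P ∧ R) = 1 − 0.38 = 0.62
¬¬(P ∧ R) = 1 − 0.62 = 0.38
¬¬¬(P ∧ R) = 1 − 0.38 = 0.62
Q ≡ ¬¬¬(P ∧ R) = 1 − |0.28 − 0.62| = 1 − 0.34 = 0.66
1 ⇒ (Q ≡ ¬¬¬(P ∧ R)) = min(1, 1 − 1.00 + 0.66) = min(1, 0.66) = 0.66
¬(1 ⇒ (Q ≡ ¬¬¬(P ∧ R))) = 1 − 0.66 = 0.34
(P ∧ P) ⇒ ¬(1 ⇒ (Q ≡ ¬¬¬(P ∧ R))) = min(1, 1 − 0.61 + 0.34) = min(1, 0.73) = 0.73
¬((P ∧ P) ⇒ ¬(1 ⇒ (Q ≡ ¬¬¬(P ∧ R)))) = 1 − 0.73 = 0.27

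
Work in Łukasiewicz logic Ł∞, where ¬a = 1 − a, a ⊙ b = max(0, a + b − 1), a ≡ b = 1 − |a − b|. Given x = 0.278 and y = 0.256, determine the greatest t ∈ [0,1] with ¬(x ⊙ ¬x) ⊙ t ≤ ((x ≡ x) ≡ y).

0.256

¬x = 1 − 0.278 = 0.722
x ⊙ ¬x = max(0, 0.278 + 0.722 − 1) = max(0, 0.000) = 0.000
¬(x ⊙ ¬x) = 1 − 0.000 = 1.000
So the left factor is ¬(x ⊙ ¬x) = 1.000.
x ≡ x = 1 − |0.278 − 0.278| = 1 − 0.000 = 1.000
(x ≡ x) ≡ y = 1 − |1.000 − 0.256| = 1 − 0.744 = 0.256
So the right-hand bound is (x ≡ x) ≡ y = 0.256.
The residuum of the Łukasiewicz t-norm gives the supremum: min(1, 1 − 1.000 + 0.256).
1 − 1.000 + 0.256 = 0.256, so t = min(1, 0.256) = 0.256.
Check: 1.000 ⊙ 0.256 = max(0, 0.256) = 0.256 ≤ 0.256.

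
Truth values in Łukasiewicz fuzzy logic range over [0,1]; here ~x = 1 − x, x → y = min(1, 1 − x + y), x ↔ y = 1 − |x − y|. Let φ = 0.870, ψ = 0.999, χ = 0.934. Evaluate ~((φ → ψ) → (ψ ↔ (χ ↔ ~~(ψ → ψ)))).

φ → ψ = min(1, 1 − 0.870 + 0.999) = min(1, 1.129) = 1.000
ψ → ψ = min(1, 1 − 0.999 + 0.999) = min(1, 1.000) = 1.000
~(ψ → ψ) = 1 − 1.000 = 0.000
~~(ψ → ψ) = 1 − 0.000 = 1.000
χ ↔ ~~(ψ → ψ) = 1 − |0.934 − 1.000| = 1 − 0.066 = 0.934
ψ ↔ (χ ↔ ~~(ψ → ψ)) = 1 − |0.999 − 0.934| = 1 − 0.065 = 0.935
(φ → ψ) → (ψ ↔ (χ ↔ ~~(ψ → ψ))) = min(1, 1 − 1.000 + 0.935) = min(1, 0.935) = 0.935
~((φ → ψ) → (ψ ↔ (χ ↔ ~~(ψ → ψ)))) = 1 − 0.935 = 0.065

0.065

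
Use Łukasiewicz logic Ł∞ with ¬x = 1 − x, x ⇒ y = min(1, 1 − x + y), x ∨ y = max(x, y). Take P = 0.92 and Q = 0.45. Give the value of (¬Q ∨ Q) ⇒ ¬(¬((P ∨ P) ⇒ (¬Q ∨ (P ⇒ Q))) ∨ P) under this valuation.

0.53

¬Q = 1 − 0.45 = 0.55
¬Q ∨ Q = max(0.55, 0.45) = 0.55
P ∨ P = max(0.92, 0.92) = 0.92
P ⇒ Q = min(1, 1 − 0.92 + 0.45) = min(1, 0.53) = 0.53
¬Q ∨ (P ⇒ Q) = max(0.55, 0.53) = 0.55
(P ∨ P) ⇒ (¬Q ∨ (P ⇒ Q)) = min(1, 1 − 0.92 + 0.55) = min(1, 0.63) = 0.63
¬((P ∨ P) ⇒ (¬Q ∨ (P ⇒ Q))) = 1 − 0.63 = 0.37
¬((P ∨ P) ⇒ (¬Q ∨ (P ⇒ Q))) ∨ P = max(0.37, 0.92) = 0.92
¬(¬((P ∨ P) ⇒ (¬Q ∨ (P ⇒ Q))) ∨ P) = 1 − 0.92 = 0.08
(¬Q ∨ Q) ⇒ ¬(¬((P ∨ P) ⇒ (¬Q ∨ (P ⇒ Q))) ∨ P) = min(1, 1 − 0.55 + 0.08) = min(1, 0.53) = 0.53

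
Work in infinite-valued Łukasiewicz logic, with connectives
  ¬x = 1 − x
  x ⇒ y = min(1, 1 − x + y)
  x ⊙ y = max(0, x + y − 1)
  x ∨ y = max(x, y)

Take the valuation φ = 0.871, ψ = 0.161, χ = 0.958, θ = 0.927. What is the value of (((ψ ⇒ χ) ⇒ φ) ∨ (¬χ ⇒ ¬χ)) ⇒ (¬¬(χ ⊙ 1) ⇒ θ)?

0.969

ψ ⇒ χ = min(1, 1 − 0.161 + 0.958) = min(1, 1.797) = 1.000
(ψ ⇒ χ) ⇒ φ = min(1, 1 − 1.000 + 0.871) = min(1, 0.871) = 0.871
¬χ = 1 − 0.958 = 0.042
¬χ ⇒ ¬χ = min(1, 1 − 0.042 + 0.042) = min(1, 1.000) = 1.000
((ψ ⇒ χ) ⇒ φ) ∨ (¬χ ⇒ ¬χ) = max(0.871, 1.000) = 1.000
χ ⊙ 1 = max(0, 0.958 + 1.000 − 1) = max(0, 0.958) = 0.958
¬(χ ⊙ 1) = 1 − 0.958 = 0.042
¬¬(χ ⊙ 1) = 1 − 0.042 = 0.958
¬¬(χ ⊙ 1) ⇒ θ = min(1, 1 − 0.958 + 0.927) = min(1, 0.969) = 0.969
(((ψ ⇒ χ) ⇒ φ) ∨ (¬χ ⇒ ¬χ)) ⇒ (¬¬(χ ⊙ 1) ⇒ θ) = min(1, 1 − 1.000 + 0.969) = min(1, 0.969) = 0.969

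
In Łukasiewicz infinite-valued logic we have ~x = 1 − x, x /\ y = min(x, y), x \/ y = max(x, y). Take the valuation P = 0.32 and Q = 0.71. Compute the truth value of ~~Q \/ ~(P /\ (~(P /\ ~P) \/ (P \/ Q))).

0.71

~Q = 1 − 0.71 = 0.29
~~Q = 1 − 0.29 = 0.71
~P = 1 − 0.32 = 0.68
P /\ ~P = min(0.32, 0.68) = 0.32
~(P /\ ~P) = 1 − 0.32 = 0.68
P \/ Q = max(0.32, 0.71) = 0.71
~(P /\ ~P) \/ (P \/ Q) = max(0.68, 0.71) = 0.71
P /\ (~(P /\ ~P) \/ (P \/ Q)) = min(0.32, 0.71) = 0.32
~(P /\ (~(P /\ ~P) \/ (P \/ Q))) = 1 − 0.32 = 0.68
~~Q \/ ~(P /\ (~(P /\ ~P) \/ (P \/ Q))) = max(0.71, 0.68) = 0.71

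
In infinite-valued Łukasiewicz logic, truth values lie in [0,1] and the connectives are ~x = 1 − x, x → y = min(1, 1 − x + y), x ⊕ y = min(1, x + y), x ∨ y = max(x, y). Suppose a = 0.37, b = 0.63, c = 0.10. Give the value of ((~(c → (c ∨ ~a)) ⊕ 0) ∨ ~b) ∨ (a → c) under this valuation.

0.73

~a = 1 − 0.37 = 0.63
c ∨ ~a = max(0.10, 0.63) = 0.63
c → (c ∨ ~a) = min(1, 1 − 0.10 + 0.63) = min(1, 1.53) = 1.00
~(c → (c ∨ ~a)) = 1 − 1.00 = 0.00
~(c → (c ∨ ~a)) ⊕ 0 = min(1, 0.00 + 0.00) = min(1, 0.00) = 0.00
~b = 1 − 0.63 = 0.37
(~(c → (c ∨ ~a)) ⊕ 0) ∨ ~b = max(0.00, 0.37) = 0.37
a → c = min(1, 1 − 0.37 + 0.10) = min(1, 0.73) = 0.73
((~(c → (c ∨ ~a)) ⊕ 0) ∨ ~b) ∨ (a → c) = max(0.37, 0.73) = 0.73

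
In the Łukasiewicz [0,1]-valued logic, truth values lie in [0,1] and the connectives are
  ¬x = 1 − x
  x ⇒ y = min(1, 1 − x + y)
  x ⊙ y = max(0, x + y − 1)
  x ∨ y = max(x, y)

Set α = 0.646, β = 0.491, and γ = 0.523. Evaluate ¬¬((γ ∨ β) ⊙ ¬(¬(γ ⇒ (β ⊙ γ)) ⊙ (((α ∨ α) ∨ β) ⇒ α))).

0.014

γ ∨ β = max(0.523, 0.491) = 0.523
β ⊙ γ = max(0, 0.491 + 0.523 − 1) = max(0, 0.014) = 0.014
γ ⇒ (β ⊙ γ) = min(1, 1 − 0.523 + 0.014) = min(1, 0.491) = 0.491
¬(γ ⇒ (β ⊙ γ)) = 1 − 0.491 = 0.509
α ∨ α = max(0.646, 0.646) = 0.646
(α ∨ α) ∨ β = max(0.646, 0.491) = 0.646
((α ∨ α) ∨ β) ⇒ α = min(1, 1 − 0.646 + 0.646) = min(1, 1.000) = 1.000
¬(γ ⇒ (β ⊙ γ)) ⊙ (((α ∨ α) ∨ β) ⇒ α) = max(0, 0.509 + 1.000 − 1) = max(0, 0.509) = 0.509
¬(¬(γ ⇒ (β ⊙ γ)) ⊙ (((α ∨ α) ∨ β) ⇒ α)) = 1 − 0.509 = 0.491
(γ ∨ β) ⊙ ¬(¬(γ ⇒ (β ⊙ γ)) ⊙ (((α ∨ α) ∨ β) ⇒ α)) = max(0, 0.523 + 0.491 − 1) = max(0, 0.014) = 0.014
¬((γ ∨ β) ⊙ ¬(¬(γ ⇒ (β ⊙ γ)) ⊙ (((α ∨ α) ∨ β) ⇒ α))) = 1 − 0.014 = 0.986
¬¬((γ ∨ β) ⊙ ¬(¬(γ ⇒ (β ⊙ γ)) ⊙ (((α ∨ α) ∨ β) ⇒ α))) = 1 − 0.986 = 0.014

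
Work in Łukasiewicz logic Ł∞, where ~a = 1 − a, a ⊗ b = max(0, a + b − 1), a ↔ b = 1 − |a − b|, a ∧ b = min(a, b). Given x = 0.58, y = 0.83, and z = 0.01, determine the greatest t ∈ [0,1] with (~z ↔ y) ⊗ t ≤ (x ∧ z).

0.17

~z = 1 − 0.01 = 0.99
~z ↔ y = 1 − |0.99 − 0.83| = 1 − 0.16 = 0.84
So the left factor is ~z ↔ y = 0.84.
x ∧ z = min(0.58, 0.01) = 0.01
So the right-hand bound is x ∧ z = 0.01.
The residuum of the Łukasiewicz t-norm gives the supremum: min(1, 1 − 0.84 + 0.01).
1 − 0.84 + 0.01 = 0.17, so t = min(1, 0.17) = 0.17.
Check: 0.84 ⊗ 0.17 = max(0, 0.01) = 0.01 ≤ 0.01.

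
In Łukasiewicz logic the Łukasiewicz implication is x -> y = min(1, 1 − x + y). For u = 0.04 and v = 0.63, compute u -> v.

1.00

u -> v = min(1, 1 − 0.04 + 0.63) = min(1, 1.59) = 1.00
For comparison, the Gödel implication (1 if x ≤ y else y) would give 1.00.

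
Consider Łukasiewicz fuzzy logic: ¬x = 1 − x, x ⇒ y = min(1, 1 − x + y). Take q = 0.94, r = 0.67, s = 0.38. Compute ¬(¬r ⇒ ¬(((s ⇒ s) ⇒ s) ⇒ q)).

¬r = 1 − 0.67 = 0.33
s ⇒ s = min(1, 1 − 0.38 + 0.38) = min(1, 1.00) = 1.00
(s ⇒ s) ⇒ s = min(1, 1 − 1.00 + 0.38) = min(1, 0.38) = 0.38
((s ⇒ s) ⇒ s) ⇒ q = min(1, 1 − 0.38 + 0.94) = min(1, 1.56) = 1.00
¬(((s ⇒ s) ⇒ s) ⇒ q) = 1 − 1.00 = 0.00
¬r ⇒ ¬(((s ⇒ s) ⇒ s) ⇒ q) = min(1, 1 − 0.33 + 0.00) = min(1, 0.67) = 0.67
¬(¬r ⇒ ¬(((s ⇒ s) ⇒ s) ⇒ q)) = 1 − 0.67 = 0.33

0.33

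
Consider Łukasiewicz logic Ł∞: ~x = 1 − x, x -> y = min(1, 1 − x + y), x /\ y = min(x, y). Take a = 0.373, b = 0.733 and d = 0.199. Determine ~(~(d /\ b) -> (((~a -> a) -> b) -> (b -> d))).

0.322

d /\ b = min(0.199, 0.733) = 0.199
~(d /\ b) = 1 − 0.199 = 0.801
~a = 1 − 0.373 = 0.627
~a -> a = min(1, 1 − 0.627 + 0.373) = min(1, 0.746) = 0.746
(~a -> a) -> b = min(1, 1 − 0.746 + 0.733) = min(1, 0.987) = 0.987
b -> d = min(1, 1 − 0.733 + 0.199) = min(1, 0.466) = 0.466
((~a -> a) -> b) -> (b -> d) = min(1, 1 − 0.987 + 0.466) = min(1, 0.479) = 0.479
~(d /\ b) -> (((~a -> a) -> b) -> (b -> d)) = min(1, 1 − 0.801 + 0.479) = min(1, 0.678) = 0.678
~(~(d /\ b) -> (((~a -> a) -> b) -> (b -> d))) = 1 − 0.678 = 0.322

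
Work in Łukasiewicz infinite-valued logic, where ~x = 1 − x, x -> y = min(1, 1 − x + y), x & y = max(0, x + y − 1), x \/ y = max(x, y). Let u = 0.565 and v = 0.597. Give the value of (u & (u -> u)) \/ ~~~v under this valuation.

0.565

u -> u = min(1, 1 − 0.565 + 0.565) = min(1, 1.000) = 1.000
u & (u -> u) = max(0, 0.565 + 1.000 − 1) = max(0, 0.565) = 0.565
~v = 1 − 0.597 = 0.403
~~v = 1 − 0.403 = 0.597
~~~v = 1 − 0.597 = 0.403
(u & (u -> u)) \/ ~~~v = max(0.565, 0.403) = 0.565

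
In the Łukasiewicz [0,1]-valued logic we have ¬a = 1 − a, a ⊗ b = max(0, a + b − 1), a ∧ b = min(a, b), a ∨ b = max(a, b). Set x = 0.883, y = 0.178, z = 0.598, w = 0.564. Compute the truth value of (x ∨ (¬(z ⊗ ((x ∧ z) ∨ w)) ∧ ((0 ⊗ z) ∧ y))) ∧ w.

x ∧ z = min(0.883, 0.598) = 0.598
(x ∧ z) ∨ w = max(0.598, 0.564) = 0.598
z ⊗ ((x ∧ z) ∨ w) = max(0, 0.598 + 0.598 − 1) = max(0, 0.196) = 0.196
¬(z ⊗ ((x ∧ z) ∨ w)) = 1 − 0.196 = 0.804
0 ⊗ z = max(0, 0.000 + 0.598 − 1) = max(0, -0.402) = 0.000
(0 ⊗ z) ∧ y = min(0.000, 0.178) = 0.000
¬(z ⊗ ((x ∧ z) ∨ w)) ∧ ((0 ⊗ z) ∧ y) = min(0.804, 0.000) = 0.000
x ∨ (¬(z ⊗ ((x ∧ z) ∨ w)) ∧ ((0 ⊗ z) ∧ y)) = max(0.883, 0.000) = 0.883
(x ∨ (¬(z ⊗ ((x ∧ z) ∨ w)) ∧ ((0 ⊗ z) ∧ y))) ∧ w = min(0.883, 0.564) = 0.564

0.564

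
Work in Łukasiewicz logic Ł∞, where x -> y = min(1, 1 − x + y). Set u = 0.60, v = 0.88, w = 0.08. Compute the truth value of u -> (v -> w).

0.60

v -> w = min(1, 1 − 0.88 + 0.08) = min(1, 0.20) = 0.20
u -> (v -> w) = min(1, 1 − 0.60 + 0.20) = min(1, 0.60) = 0.60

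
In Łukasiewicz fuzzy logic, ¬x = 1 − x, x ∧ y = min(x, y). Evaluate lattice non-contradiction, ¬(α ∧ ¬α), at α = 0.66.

¬α = 1 − 0.66 = 0.34
α ∧ ¬α = min(0.66, 0.34) = 0.34
¬(α ∧ ¬α) = 1 − 0.34 = 0.66
(The value 0.66 < 1 shows this instance is not satisfied; not a Ł∞-tautology — its value is 1 − min(a, 1−a).)

0.66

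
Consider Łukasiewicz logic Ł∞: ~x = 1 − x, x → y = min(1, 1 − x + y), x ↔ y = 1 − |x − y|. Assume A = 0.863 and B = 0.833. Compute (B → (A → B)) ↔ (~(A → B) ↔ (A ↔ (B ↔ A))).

A → B = min(1, 1 − 0.863 + 0.833) = min(1, 0.970) = 0.970
B → (A → B) = min(1, 1 − 0.833 + 0.970) = min(1, 1.137) = 1.000
~(A → B) = 1 − 0.970 = 0.030
B ↔ A = 1 − |0.833 − 0.863| = 1 − 0.030 = 0.970
A ↔ (B ↔ A) = 1 − |0.863 − 0.970| = 1 − 0.107 = 0.893
~(A → B) ↔ (A ↔ (B ↔ A)) = 1 − |0.030 − 0.893| = 1 − 0.863 = 0.137
(B → (A → B)) ↔ (~(A → B) ↔ (A ↔ (B ↔ A))) = 1 − |1.000 − 0.137| = 1 − 0.863 = 0.137

0.137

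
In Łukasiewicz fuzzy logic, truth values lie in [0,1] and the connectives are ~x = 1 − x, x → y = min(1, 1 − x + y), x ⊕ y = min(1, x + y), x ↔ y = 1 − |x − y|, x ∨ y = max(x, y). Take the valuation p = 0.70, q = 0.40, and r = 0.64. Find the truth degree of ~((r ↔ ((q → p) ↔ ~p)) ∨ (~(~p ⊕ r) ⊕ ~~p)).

0.24

q → p = min(1, 1 − 0.40 + 0.70) = min(1, 1.30) = 1.00
~p = 1 − 0.70 = 0.30
(q → p) ↔ ~p = 1 − |1.00 − 0.30| = 1 − 0.70 = 0.30
r ↔ ((q → p) ↔ ~p) = 1 − |0.64 − 0.30| = 1 − 0.34 = 0.66
~p ⊕ r = min(1, 0.30 + 0.64) = min(1, 0.94) = 0.94
~(~p ⊕ r) = 1 − 0.94 = 0.06
~~p = 1 − 0.30 = 0.70
~(~p ⊕ r) ⊕ ~~p = min(1, 0.06 + 0.70) = min(1, 0.76) = 0.76
(r ↔ ((q → p) ↔ ~p)) ∨ (~(~p ⊕ r) ⊕ ~~p) = max(0.66, 0.76) = 0.76
~((r ↔ ((q → p) ↔ ~p)) ∨ (~(~p ⊕ r) ⊕ ~~p)) = 1 − 0.76 = 0.24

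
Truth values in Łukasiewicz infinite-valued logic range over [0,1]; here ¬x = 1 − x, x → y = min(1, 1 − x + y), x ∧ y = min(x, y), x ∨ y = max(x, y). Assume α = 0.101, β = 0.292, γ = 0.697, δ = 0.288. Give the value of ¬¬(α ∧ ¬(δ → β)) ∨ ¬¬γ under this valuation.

δ → β = min(1, 1 − 0.288 + 0.292) = min(1, 1.004) = 1.000
¬(δ → β) = 1 − 1.000 = 0.000
α ∧ ¬(δ → β) = min(0.101, 0.000) = 0.000
¬(α ∧ ¬(δ → β)) = 1 − 0.000 = 1.000
¬¬(α ∧ ¬(δ → β)) = 1 − 1.000 = 0.000
¬γ = 1 − 0.697 = 0.303
¬¬γ = 1 − 0.303 = 0.697
¬¬(α ∧ ¬(δ → β)) ∨ ¬¬γ = max(0.000, 0.697) = 0.697

0.697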